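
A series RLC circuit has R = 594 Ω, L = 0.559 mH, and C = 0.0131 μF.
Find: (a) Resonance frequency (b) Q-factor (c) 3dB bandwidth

Step 1 — Resonance condition Im(Z)=0 gives ω₀ = 1/√(LC).
Step 2 — ω₀ = 1/√(0.000559·1.31e-08) = 3.695e+05 rad/s.
Step 3 — f₀ = ω₀/(2π) = 5.881e+04 Hz.
Step 4 — Series Q: Q = ω₀L/R = 3.695e+05·0.000559/594 = 0.3478.
Step 5 — 3dB bandwidth: Δω = ω₀/Q = 1.063e+06 rad/s; BW = Δω/(2π) = 1.691e+05 Hz.

(a) f₀ = 5.881e+04 Hz  (b) Q = 0.3478  (c) BW = 1.691e+05 Hz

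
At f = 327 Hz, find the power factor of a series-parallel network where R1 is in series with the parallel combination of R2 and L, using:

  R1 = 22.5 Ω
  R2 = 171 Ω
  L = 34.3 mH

Step 1 — Angular frequency: ω = 2π·f = 2π·327 = 2055 rad/s.
Step 2 — Component impedances:
  R1: Z = R = 22.5 Ω
  R2: Z = R = 171 Ω
  L: Z = jωL = j·2055·0.0343 = 0 + j70.47 Ω
Step 3 — Parallel branch: R2 || L = 1/(1/R2 + 1/L) = 24.83 + j60.24 Ω.
Step 4 — Series with R1: Z_total = R1 + (R2 || L) = 47.33 + j60.24 Ω = 76.61∠51.8° Ω.
Step 5 — Power factor: PF = cos(φ) = Re(Z)/|Z| = 47.33/76.61 = 0.6178.
Step 6 — Type: Im(Z) = 60.24 ⇒ lagging (phase φ = 51.8°).

PF = 0.6178 (lagging, φ = 51.8°)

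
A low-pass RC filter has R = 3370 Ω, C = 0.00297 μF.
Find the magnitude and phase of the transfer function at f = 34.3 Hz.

Step 1 — Angular frequency: ω = 2π·34.3 = 215.5 rad/s.
Step 2 — Transfer function: H(jω) = 1/(1 + jωRC).
Step 3 — Denominator: 1 + jωRC = 1 + j·215.5·3370·2.97e-09 = 1 + j0.002157.
Step 4 — H = 1 - j0.002157.
Step 5 — Magnitude: |H| = 1 (-0.0 dB); phase: φ = -0.1°.

|H| = 1 (-0.0 dB), φ = -0.1°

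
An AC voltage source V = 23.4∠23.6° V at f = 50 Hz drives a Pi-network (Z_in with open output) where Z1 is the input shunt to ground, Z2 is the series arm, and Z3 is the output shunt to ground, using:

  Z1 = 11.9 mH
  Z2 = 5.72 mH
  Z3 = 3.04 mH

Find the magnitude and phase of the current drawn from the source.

Step 1 — Angular frequency: ω = 2π·f = 2π·50 = 314.2 rad/s.
Step 2 — Component impedances:
  Z1: Z = jωL = j·314.2·0.0119 = 0 + j3.738 Ω
  Z2: Z = jωL = j·314.2·0.00572 = 0 + j1.797 Ω
  Z3: Z = jωL = j·314.2·0.00304 = 0 + j0.955 Ω
Step 3 — With open output, the series arm Z2 and the output shunt Z3 appear in series to ground: Z2 + Z3 = 0 + j2.752 Ω.
Step 4 — Parallel with input shunt Z1: Z_in = Z1 || (Z2 + Z3) = 0 + j1.585 Ω = 1.585∠90.0° Ω.
Step 5 — Source phasor: V = 23.4∠23.6° V = 21.44 + j9.368 V.
Step 6 — Ohm's law: I = V / Z_total = (21.44 + j9.368) / (0 + j1.585) = 5.91 - j13.53 A.
Step 7 — Convert to polar: |I| = 14.76 A, ∠I = -66.4°.

I = 14.76∠-66.4° A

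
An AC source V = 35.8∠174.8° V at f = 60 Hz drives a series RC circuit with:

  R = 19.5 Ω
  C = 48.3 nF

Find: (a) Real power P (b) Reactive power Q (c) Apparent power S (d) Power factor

Step 1 — Angular frequency: ω = 2π·f = 2π·60 = 377 rad/s.
Step 2 — Component impedances:
  R: Z = R = 19.5 Ω
  C: Z = 1/(jωC) = -j/(ω·C) = 0 - j5.492e+04 Ω
Step 3 — Series combination: Z_total = R + C = 19.5 - j5.492e+04 Ω = 5.492e+04∠-90.0° Ω.
Step 4 — Source phasor: V = 35.8∠174.8° V = -35.65 + j3.245 V.
Step 5 — Current: I = V / Z = -5.931e-05 - j0.0006492 A = 0.0006519∠-95.2° A.
Step 6 — Complex power: S = V·I* = 8.286e-06 - j0.02334 VA.
Step 7 — Real power: P = Re(S) = 8.286e-06 W.
Step 8 — Reactive power: Q = Im(S) = -0.02334 VAR.
Step 9 — Apparent power: |S| = 0.02334 VA.
Step 10 — Power factor: PF = P/|S| = 0.0003551 (leading).

(a) P = 8.286e-06 W  (b) Q = -0.02334 VAR  (c) S = 0.02334 VA  (d) PF = 0.0003551 (leading)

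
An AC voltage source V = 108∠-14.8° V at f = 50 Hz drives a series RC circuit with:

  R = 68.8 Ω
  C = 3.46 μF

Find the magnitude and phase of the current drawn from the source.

Step 1 — Angular frequency: ω = 2π·f = 2π·50 = 314.2 rad/s.
Step 2 — Component impedances:
  R: Z = R = 68.8 Ω
  C: Z = 1/(jωC) = -j/(ω·C) = 0 - j920 Ω
Step 3 — Series combination: Z_total = R + C = 68.8 - j920 Ω = 922.5∠-85.7° Ω.
Step 4 — Source phasor: V = 108∠-14.8° V = 104.4 - j27.59 V.
Step 5 — Ohm's law: I = V / Z_total = (104.4 - j27.59) / (68.8 - j920) = 0.03826 + j0.1106 A.
Step 6 — Convert to polar: |I| = 0.1171 A, ∠I = 70.9°.

I = 0.1171∠70.9° A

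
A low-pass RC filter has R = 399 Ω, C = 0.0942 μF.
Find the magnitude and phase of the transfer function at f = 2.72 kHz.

Step 1 — Angular frequency: ω = 2π·2720 = 1.709e+04 rad/s.
Step 2 — Transfer function: H(jω) = 1/(1 + jωRC).
Step 3 — Denominator: 1 + jωRC = 1 + j·1.709e+04·399·9.42e-08 = 1 + j0.6424.
Step 4 — H = 0.7079 - j0.4547.
Step 5 — Magnitude: |H| = 0.8414 (-1.5 dB); phase: φ = -32.7°.

|H| = 0.8414 (-1.5 dB), φ = -32.7°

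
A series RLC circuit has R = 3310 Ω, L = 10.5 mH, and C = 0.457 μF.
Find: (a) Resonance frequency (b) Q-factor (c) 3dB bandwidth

Step 1 — Resonance condition Im(Z)=0 gives ω₀ = 1/√(LC).
Step 2 — ω₀ = 1/√(0.0105·4.57e-07) = 1.444e+04 rad/s.
Step 3 — f₀ = ω₀/(2π) = 2298 Hz.
Step 4 — Series Q: Q = ω₀L/R = 1.444e+04·0.0105/3310 = 0.04579.
Step 5 — 3dB bandwidth: Δω = ω₀/Q = 3.152e+05 rad/s; BW = Δω/(2π) = 5.017e+04 Hz.

(a) f₀ = 2298 Hz  (b) Q = 0.04579  (c) BW = 5.017e+04 Hz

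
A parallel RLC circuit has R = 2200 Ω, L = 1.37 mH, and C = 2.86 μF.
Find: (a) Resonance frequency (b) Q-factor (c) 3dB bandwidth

Step 1 — Resonance: ω₀ = 1/√(LC) = 1/√(0.00137·2.86e-06) = 1.598e+04 rad/s.
Step 2 — f₀ = ω₀/(2π) = 2543 Hz.
Step 3 — Parallel Q: Q = R/(ω₀L) = 2200/(1.598e+04·0.00137) = 100.5.
Step 4 — Bandwidth: Δω = ω₀/Q = 158.9 rad/s; BW = Δω/(2π) = 25.29 Hz.

(a) f₀ = 2543 Hz  (b) Q = 100.5  (c) BW = 25.29 Hz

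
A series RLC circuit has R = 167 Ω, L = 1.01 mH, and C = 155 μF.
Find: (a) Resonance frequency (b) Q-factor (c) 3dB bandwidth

Step 1 — Resonance condition Im(Z)=0 gives ω₀ = 1/√(LC).
Step 2 — ω₀ = 1/√(0.00101·0.000155) = 2527 rad/s.
Step 3 — f₀ = ω₀/(2π) = 402.2 Hz.
Step 4 — Series Q: Q = ω₀L/R = 2527·0.00101/167 = 0.01529.
Step 5 — 3dB bandwidth: Δω = ω₀/Q = 1.653e+05 rad/s; BW = Δω/(2π) = 2.632e+04 Hz.

(a) f₀ = 402.2 Hz  (b) Q = 0.01529  (c) BW = 2.632e+04 Hz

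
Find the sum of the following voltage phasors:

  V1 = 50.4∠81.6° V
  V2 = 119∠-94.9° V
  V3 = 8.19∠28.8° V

Step 1 — Convert each phasor to rectangular form:
  V1 = 50.4·(cos(81.6°) + j·sin(81.6°)) = 7.363 + j49.86 V
  V2 = 119·(cos(-94.9°) + j·sin(-94.9°)) = -10.16 - j118.6 V
  V3 = 8.19·(cos(28.8°) + j·sin(28.8°)) = 7.177 + j3.946 V
Step 2 — Sum components: V_total = 4.375 - j64.76 V.
Step 3 — Convert to polar: |V_total| = 64.91 V, ∠V_total = -86.1°.

V_total = 64.91∠-86.1° V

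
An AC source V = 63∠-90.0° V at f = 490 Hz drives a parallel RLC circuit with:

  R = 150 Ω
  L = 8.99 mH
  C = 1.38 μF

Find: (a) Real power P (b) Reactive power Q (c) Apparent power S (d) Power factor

Step 1 — Angular frequency: ω = 2π·f = 2π·490 = 3079 rad/s.
Step 2 — Component impedances:
  R: Z = R = 150 Ω
  L: Z = jωL = j·3079·0.00899 = 0 + j27.68 Ω
  C: Z = 1/(jωC) = -j/(ω·C) = 0 - j235.4 Ω
Step 3 — Parallel combination: 1/Z_total = 1/R + 1/L + 1/C; Z_total = 6.284 + j30.05 Ω = 30.7∠78.2° Ω.
Step 4 — Source phasor: V = 63∠-90.0° V = 0 - j63 V.
Step 5 — Current: I = V / Z = -2.009 - j0.42 A = 2.052∠-168.2° A.
Step 6 — Complex power: S = V·I* = 26.46 + j126.5 VA.
Step 7 — Real power: P = Re(S) = 26.46 W.
Step 8 — Reactive power: Q = Im(S) = 126.5 VAR.
Step 9 — Apparent power: |S| = 129.3 VA.
Step 10 — Power factor: PF = P/|S| = 0.2047 (lagging).

(a) P = 26.46 W  (b) Q = 126.5 VAR  (c) S = 129.3 VA  (d) PF = 0.2047 (lagging)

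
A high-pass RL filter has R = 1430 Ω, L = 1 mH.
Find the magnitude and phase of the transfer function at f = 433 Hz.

Step 1 — Angular frequency: ω = 2π·433 = 2721 rad/s.
Step 2 — Transfer function: H(jω) = jωL/(R + jωL).
Step 3 — Numerator jωL = j·2.721; denominator R + jωL = 1430 + j2.721.
Step 4 — H = 3.62e-06 + j0.001903.
Step 5 — Magnitude: |H| = 0.001903 (-54.4 dB); phase: φ = 89.9°.

|H| = 0.001903 (-54.4 dB), φ = 89.9°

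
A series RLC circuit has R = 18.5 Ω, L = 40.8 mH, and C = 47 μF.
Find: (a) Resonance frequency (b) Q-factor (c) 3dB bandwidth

Step 1 — Resonance: ω₀ = 1/√(LC) = 1/√(0.0408·4.7e-05) = 722.1 rad/s.
Step 2 — f₀ = ω₀/(2π) = 114.9 Hz.
Step 3 — Series Q: Q = ω₀L/R = 722.1·0.0408/18.5 = 1.593.
Step 4 — Bandwidth: Δω = ω₀/Q = 453.4 rad/s; BW = Δω/(2π) = 72.17 Hz.

(a) f₀ = 114.9 Hz  (b) Q = 1.593  (c) BW = 72.17 Hz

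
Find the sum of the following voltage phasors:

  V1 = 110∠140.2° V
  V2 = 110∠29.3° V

Step 1 — Convert each phasor to rectangular form:
  V1 = 110·(cos(140.2°) + j·sin(140.2°)) = -84.51 + j70.41 V
  V2 = 110·(cos(29.3°) + j·sin(29.3°)) = 95.93 + j53.83 V
Step 2 — Sum components: V_total = 11.42 + j124.2 V.
Step 3 — Convert to polar: |V_total| = 124.8 V, ∠V_total = 84.8°.

V_total = 124.8∠84.8° V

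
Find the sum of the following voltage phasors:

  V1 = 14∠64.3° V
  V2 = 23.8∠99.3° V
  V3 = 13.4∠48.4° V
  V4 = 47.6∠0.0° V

Step 1 — Convert each phasor to rectangular form:
  V1 = 14·(cos(64.3°) + j·sin(64.3°)) = 6.071 + j12.62 V
  V2 = 23.8·(cos(99.3°) + j·sin(99.3°)) = -3.846 + j23.49 V
  V3 = 13.4·(cos(48.4°) + j·sin(48.4°)) = 8.897 + j10.02 V
  V4 = 47.6·(cos(0.0°) + j·sin(0.0°)) = 47.6 V
Step 2 — Sum components: V_total = 58.72 + j46.12 V.
Step 3 — Convert to polar: |V_total| = 74.67 V, ∠V_total = 38.1°.

V_total = 74.67∠38.1° V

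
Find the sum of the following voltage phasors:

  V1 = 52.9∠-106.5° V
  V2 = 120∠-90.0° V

Step 1 — Convert each phasor to rectangular form:
  V1 = 52.9·(cos(-106.5°) + j·sin(-106.5°)) = -15.02 - j50.72 V
  V2 = 120·(cos(-90.0°) + j·sin(-90.0°)) = 0 - j120 V
Step 2 — Sum components: V_total = -15.02 - j170.7 V.
Step 3 — Convert to polar: |V_total| = 171.4 V, ∠V_total = -95.0°.

V_total = 171.4∠-95.0° V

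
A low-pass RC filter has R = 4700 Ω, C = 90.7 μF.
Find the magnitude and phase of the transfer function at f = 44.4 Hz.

Step 1 — Angular frequency: ω = 2π·44.4 = 279 rad/s.
Step 2 — Transfer function: H(jω) = 1/(1 + jωRC).
Step 3 — Denominator: 1 + jωRC = 1 + j·279·4700·9.07e-05 = 1 + j118.9.
Step 4 — H = 7.07e-05 - j0.008408.
Step 5 — Magnitude: |H| = 0.008408 (-41.5 dB); phase: φ = -89.5°.

|H| = 0.008408 (-41.5 dB), φ = -89.5°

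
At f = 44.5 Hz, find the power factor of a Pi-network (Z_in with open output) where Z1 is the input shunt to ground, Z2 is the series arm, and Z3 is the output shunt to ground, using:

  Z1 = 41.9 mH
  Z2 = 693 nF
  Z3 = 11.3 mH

Step 1 — Angular frequency: ω = 2π·f = 2π·44.5 = 279.6 rad/s.
Step 2 — Component impedances:
  Z1: Z = jωL = j·279.6·0.0419 = 0 + j11.72 Ω
  Z2: Z = 1/(jωC) = -j/(ω·C) = 0 - j5161 Ω
  Z3: Z = jωL = j·279.6·0.0113 = 0 + j3.159 Ω
Step 3 — With open output, the series arm Z2 and the output shunt Z3 appear in series to ground: Z2 + Z3 = 0 - j5158 Ω.
Step 4 — Parallel with input shunt Z1: Z_in = Z1 || (Z2 + Z3) = 0 + j11.74 Ω = 11.74∠90.0° Ω.
Step 5 — Power factor: PF = cos(φ) = Re(Z)/|Z| = -0/11.74 = -0.
Step 6 — Type: Im(Z) = 11.74 ⇒ lagging (phase φ = 90.0°).

PF = -0 (lagging, φ = 90.0°)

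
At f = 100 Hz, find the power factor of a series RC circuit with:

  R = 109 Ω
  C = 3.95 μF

Step 1 — Angular frequency: ω = 2π·f = 2π·100 = 628.3 rad/s.
Step 2 — Component impedances:
  R: Z = R = 109 Ω
  C: Z = 1/(jωC) = -j/(ω·C) = 0 - j402.9 Ω
Step 3 — Series combination: Z_total = R + C = 109 - j402.9 Ω = 417.4∠-74.9° Ω.
Step 4 — Power factor: PF = cos(φ) = Re(Z)/|Z| = 109/417.4 = 0.2611.
Step 5 — Type: Im(Z) = -402.9 ⇒ leading (phase φ = -74.9°).

PF = 0.2611 (leading, φ = -74.9°)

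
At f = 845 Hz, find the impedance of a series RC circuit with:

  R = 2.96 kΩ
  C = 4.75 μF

Step 1 — Angular frequency: ω = 2π·f = 2π·845 = 5309 rad/s.
Step 2 — Component impedances:
  R: Z = R = 2960 Ω
  C: Z = 1/(jωC) = -j/(ω·C) = 0 - j39.65 Ω
Step 3 — Series combination: Z_total = R + C = 2960 - j39.65 Ω = 2960∠-0.8° Ω.

Z = 2960 - j39.65 Ω = 2960∠-0.8° Ω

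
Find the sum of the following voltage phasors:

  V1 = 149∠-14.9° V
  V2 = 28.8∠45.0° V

Step 1 — Convert each phasor to rectangular form:
  V1 = 149·(cos(-14.9°) + j·sin(-14.9°)) = 144 - j38.31 V
  V2 = 28.8·(cos(45.0°) + j·sin(45.0°)) = 20.36 + j20.36 V
Step 2 — Sum components: V_total = 164.4 - j17.95 V.
Step 3 — Convert to polar: |V_total| = 165.3 V, ∠V_total = -6.2°.

V_total = 165.3∠-6.2° V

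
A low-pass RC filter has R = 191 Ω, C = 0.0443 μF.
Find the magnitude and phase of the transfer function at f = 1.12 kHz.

Step 1 — Angular frequency: ω = 2π·1120 = 7037 rad/s.
Step 2 — Transfer function: H(jω) = 1/(1 + jωRC).
Step 3 — Denominator: 1 + jωRC = 1 + j·7037·191·4.43e-08 = 1 + j0.05954.
Step 4 — H = 0.9965 - j0.05933.
Step 5 — Magnitude: |H| = 0.9982 (-0.0 dB); phase: φ = -3.4°.

|H| = 0.9982 (-0.0 dB), φ = -3.4°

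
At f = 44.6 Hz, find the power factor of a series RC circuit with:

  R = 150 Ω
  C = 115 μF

Step 1 — Angular frequency: ω = 2π·f = 2π·44.6 = 280.2 rad/s.
Step 2 — Component impedances:
  R: Z = R = 150 Ω
  C: Z = 1/(jωC) = -j/(ω·C) = 0 - j31.03 Ω
Step 3 — Series combination: Z_total = R + C = 150 - j31.03 Ω = 153.2∠-11.7° Ω.
Step 4 — Power factor: PF = cos(φ) = Re(Z)/|Z| = 150/153.176 = 0.9793.
Step 5 — Type: Im(Z) = -31.03 ⇒ leading (phase φ = -11.7°).

PF = 0.9793 (leading, φ = -11.7°)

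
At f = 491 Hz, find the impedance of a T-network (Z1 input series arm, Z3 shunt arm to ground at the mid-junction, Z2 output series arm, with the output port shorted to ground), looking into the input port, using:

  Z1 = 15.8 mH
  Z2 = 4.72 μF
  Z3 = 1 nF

Step 1 — Angular frequency: ω = 2π·f = 2π·491 = 3085 rad/s.
Step 2 — Component impedances:
  Z1: Z = jωL = j·3085·0.0158 = 0 + j48.74 Ω
  Z2: Z = 1/(jωC) = -j/(ω·C) = 0 - j68.67 Ω
  Z3: Z = 1/(jωC) = -j/(ω·C) = 0 - j3.241e+05 Ω
Step 3 — With the output port shorted to ground, the output series arm Z2 runs from the junction to ground; the shunt arm Z3 also runs from the junction to ground. They appear in parallel: Z3 || Z2 = 0 - j68.66 Ω.
Step 4 — Series with input arm Z1: Z_in = Z1 + (Z3 || Z2) = 0 - j19.92 Ω = 19.92∠-90.0° Ω.

Z = 0 - j19.92 Ω = 19.92∠-90.0° Ω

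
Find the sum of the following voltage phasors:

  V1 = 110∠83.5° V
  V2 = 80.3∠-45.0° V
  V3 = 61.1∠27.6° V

Step 1 — Convert each phasor to rectangular form:
  V1 = 110·(cos(83.5°) + j·sin(83.5°)) = 12.45 + j109.3 V
  V2 = 80.3·(cos(-45.0°) + j·sin(-45.0°)) = 56.78 - j56.78 V
  V3 = 61.1·(cos(27.6°) + j·sin(27.6°)) = 54.15 + j28.31 V
Step 2 — Sum components: V_total = 123.4 + j80.82 V.
Step 3 — Convert to polar: |V_total| = 147.5 V, ∠V_total = 33.2°.

V_total = 147.5∠33.2° V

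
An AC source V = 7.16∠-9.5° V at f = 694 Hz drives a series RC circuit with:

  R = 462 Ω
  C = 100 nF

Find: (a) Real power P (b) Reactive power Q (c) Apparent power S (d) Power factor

Step 1 — Angular frequency: ω = 2π·f = 2π·694 = 4361 rad/s.
Step 2 — Component impedances:
  R: Z = R = 462 Ω
  C: Z = 1/(jωC) = -j/(ω·C) = 0 - j2293 Ω
Step 3 — Series combination: Z_total = R + C = 462 - j2293 Ω = 2339∠-78.6° Ω.
Step 4 — Source phasor: V = 7.16∠-9.5° V = 7.062 - j1.182 V.
Step 5 — Current: I = V / Z = 0.001091 + j0.002859 A = 0.003061∠69.1° A.
Step 6 — Complex power: S = V·I* = 0.004328 - j0.02148 VA.
Step 7 — Real power: P = Re(S) = 0.004328 W.
Step 8 — Reactive power: Q = Im(S) = -0.02148 VAR.
Step 9 — Apparent power: |S| = 0.02191 VA.
Step 10 — Power factor: PF = P/|S| = 0.1975 (leading).

(a) P = 0.004328 W  (b) Q = -0.02148 VAR  (c) S = 0.02191 VA  (d) PF = 0.1975 (leading)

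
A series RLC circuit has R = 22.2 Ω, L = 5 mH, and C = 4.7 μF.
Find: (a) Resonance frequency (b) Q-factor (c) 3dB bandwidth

Step 1 — Resonance: ω₀ = 1/√(LC) = 1/√(0.005·4.7e-06) = 6523 rad/s.
Step 2 — f₀ = ω₀/(2π) = 1038 Hz.
Step 3 — Series Q: Q = ω₀L/R = 6523·0.005/22.2 = 1.469.
Step 4 — Bandwidth: Δω = ω₀/Q = 4440 rad/s; BW = Δω/(2π) = 706.6 Hz.

(a) f₀ = 1038 Hz  (b) Q = 1.469  (c) BW = 706.6 Hz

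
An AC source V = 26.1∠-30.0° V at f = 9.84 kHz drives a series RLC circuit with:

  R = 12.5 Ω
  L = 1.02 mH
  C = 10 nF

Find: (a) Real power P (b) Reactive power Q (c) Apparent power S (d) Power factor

Step 1 — Angular frequency: ω = 2π·f = 2π·9840 = 6.183e+04 rad/s.
Step 2 — Component impedances:
  R: Z = R = 12.5 Ω
  L: Z = jωL = j·6.183e+04·0.00102 = 0 + j63.06 Ω
  C: Z = 1/(jωC) = -j/(ω·C) = 0 - j1617 Ω
Step 3 — Series combination: Z_total = R + L + C = 12.5 - j1554 Ω = 1554∠-89.5° Ω.
Step 4 — Source phasor: V = 26.1∠-30.0° V = 22.6 - j13.05 V.
Step 5 — Current: I = V / Z = 0.008512 + j0.01447 A = 0.01679∠59.5° A.
Step 6 — Complex power: S = V·I* = 0.003524 - j0.4382 VA.
Step 7 — Real power: P = Re(S) = 0.003524 W.
Step 8 — Reactive power: Q = Im(S) = -0.4382 VAR.
Step 9 — Apparent power: |S| = 0.4382 VA.
Step 10 — Power factor: PF = P/|S| = 0.008042 (leading).

(a) P = 0.003524 W  (b) Q = -0.4382 VAR  (c) S = 0.4382 VA  (d) PF = 0.008042 (leading)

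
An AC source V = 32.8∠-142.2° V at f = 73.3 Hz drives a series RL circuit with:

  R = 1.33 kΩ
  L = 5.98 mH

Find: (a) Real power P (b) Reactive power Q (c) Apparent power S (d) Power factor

Step 1 — Angular frequency: ω = 2π·f = 2π·73.3 = 460.6 rad/s.
Step 2 — Component impedances:
  R: Z = R = 1330 Ω
  L: Z = jωL = j·460.6·0.00598 = 0 + j2.754 Ω
Step 3 — Series combination: Z_total = R + L = 1330 + j2.754 Ω = 1330∠0.1° Ω.
Step 4 — Source phasor: V = 32.8∠-142.2° V = -25.92 - j20.1 V.
Step 5 — Current: I = V / Z = -0.01952 - j0.01507 A = 0.02466∠-142.3° A.
Step 6 — Complex power: S = V·I* = 0.8089 + j0.001675 VA.
Step 7 — Real power: P = Re(S) = 0.8089 W.
Step 8 — Reactive power: Q = Im(S) = 0.001675 VAR.
Step 9 — Apparent power: |S| = 0.8089 VA.
Step 10 — Power factor: PF = P/|S| = 1 (lagging).

(a) P = 0.8089 W  (b) Q = 0.001675 VAR  (c) S = 0.8089 VA  (d) PF = 1 (lagging)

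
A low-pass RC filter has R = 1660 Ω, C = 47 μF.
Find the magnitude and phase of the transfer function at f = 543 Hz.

Step 1 — Angular frequency: ω = 2π·543 = 3412 rad/s.
Step 2 — Transfer function: H(jω) = 1/(1 + jωRC).
Step 3 — Denominator: 1 + jωRC = 1 + j·3412·1660·4.7e-05 = 1 + j266.2.
Step 4 — H = 1.411e-05 - j0.003757.
Step 5 — Magnitude: |H| = 0.003757 (-48.5 dB); phase: φ = -89.8°.

|H| = 0.003757 (-48.5 dB), φ = -89.8°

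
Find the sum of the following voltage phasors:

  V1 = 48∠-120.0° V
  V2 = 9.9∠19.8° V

Step 1 — Convert each phasor to rectangular form:
  V1 = 48·(cos(-120.0°) + j·sin(-120.0°)) = -24 - j41.57 V
  V2 = 9.9·(cos(19.8°) + j·sin(19.8°)) = 9.315 + j3.354 V
Step 2 — Sum components: V_total = -14.69 - j38.22 V.
Step 3 — Convert to polar: |V_total| = 40.94 V, ∠V_total = -111.0°.

V_total = 40.94∠-111.0° V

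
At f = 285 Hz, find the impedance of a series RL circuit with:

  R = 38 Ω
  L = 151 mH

Step 1 — Angular frequency: ω = 2π·f = 2π·285 = 1791 rad/s.
Step 2 — Component impedances:
  R: Z = R = 38 Ω
  L: Z = jωL = j·1791·0.151 = 0 + j270.4 Ω
Step 3 — Series combination: Z_total = R + L = 38 + j270.4 Ω = 273.1∠82.0° Ω.

Z = 38 + j270.4 Ω = 273.1∠82.0° Ω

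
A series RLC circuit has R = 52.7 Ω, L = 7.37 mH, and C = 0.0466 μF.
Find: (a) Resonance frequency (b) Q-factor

Step 1 — Resonance condition Im(Z)=0 gives ω₀ = 1/√(LC).
Step 2 — ω₀ = 1/√(0.00737·4.66e-08) = 5.396e+04 rad/s.
Step 3 — f₀ = ω₀/(2π) = 8588 Hz.
Step 4 — Series Q: Q = ω₀L/R = 5.396e+04·0.00737/52.7 = 7.546.

(a) f₀ = 8588 Hz  (b) Q = 7.546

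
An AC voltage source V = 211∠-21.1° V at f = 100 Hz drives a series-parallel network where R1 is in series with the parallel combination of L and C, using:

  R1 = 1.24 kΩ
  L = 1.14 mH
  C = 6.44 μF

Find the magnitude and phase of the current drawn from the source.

Step 1 — Angular frequency: ω = 2π·f = 2π·100 = 628.3 rad/s.
Step 2 — Component impedances:
  R1: Z = R = 1240 Ω
  L: Z = jωL = j·628.3·0.00114 = 0 + j0.7163 Ω
  C: Z = 1/(jωC) = -j/(ω·C) = 0 - j247.1 Ω
Step 3 — Parallel branch: L || C = 1/(1/L + 1/C) = 0 + j0.7184 Ω.
Step 4 — Series with R1: Z_total = R1 + (L || C) = 1240 + j0.7184 Ω = 1240∠0.0° Ω.
Step 5 — Source phasor: V = 211∠-21.1° V = 196.9 - j75.96 V.
Step 6 — Ohm's law: I = V / Z_total = (196.9 - j75.96) / (1240 + j0.7184) = 0.1587 - j0.06135 A.
Step 7 — Convert to polar: |I| = 0.1702 A, ∠I = -21.1°.

I = 0.1702∠-21.1° A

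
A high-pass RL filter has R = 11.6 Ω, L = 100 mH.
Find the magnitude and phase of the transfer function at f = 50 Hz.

Step 1 — Angular frequency: ω = 2π·50 = 314.2 rad/s.
Step 2 — Transfer function: H(jω) = jωL/(R + jωL).
Step 3 — Numerator jωL = j·31.42; denominator R + jωL = 11.6 + j31.42.
Step 4 — H = 0.88 + j0.3249.
Step 5 — Magnitude: |H| = 0.9381 (-0.6 dB); phase: φ = 20.3°.

|H| = 0.9381 (-0.6 dB), φ = 20.3°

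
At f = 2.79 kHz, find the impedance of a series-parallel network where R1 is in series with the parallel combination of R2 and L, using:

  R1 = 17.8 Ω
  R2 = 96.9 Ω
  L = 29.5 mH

Step 1 — Angular frequency: ω = 2π·f = 2π·2790 = 1.753e+04 rad/s.
Step 2 — Component impedances:
  R1: Z = R = 17.8 Ω
  R2: Z = R = 96.9 Ω
  L: Z = jωL = j·1.753e+04·0.0295 = 0 + j517.1 Ω
Step 3 — Parallel branch: R2 || L = 1/(1/R2 + 1/L) = 93.61 + j17.54 Ω.
Step 4 — Series with R1: Z_total = R1 + (R2 || L) = 111.4 + j17.54 Ω = 112.8∠8.9° Ω.

Z = 111.4 + j17.54 Ω = 112.8∠8.9° Ω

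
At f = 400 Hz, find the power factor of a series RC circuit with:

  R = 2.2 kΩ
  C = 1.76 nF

Step 1 — Angular frequency: ω = 2π·f = 2π·400 = 2513 rad/s.
Step 2 — Component impedances:
  R: Z = R = 2200 Ω
  C: Z = 1/(jωC) = -j/(ω·C) = 0 - j2.261e+05 Ω
Step 3 — Series combination: Z_total = R + C = 2200 - j2.261e+05 Ω = 2.261e+05∠-89.4° Ω.
Step 4 — Power factor: PF = cos(φ) = Re(Z)/|Z| = 2200/2.2608e+05 = 0.009731.
Step 5 — Type: Im(Z) = -2.261e+05 ⇒ leading (phase φ = -89.4°).

PF = 0.009731 (leading, φ = -89.4°)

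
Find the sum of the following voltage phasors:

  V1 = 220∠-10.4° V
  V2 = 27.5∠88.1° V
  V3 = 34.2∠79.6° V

Step 1 — Convert each phasor to rectangular form:
  V1 = 220·(cos(-10.4°) + j·sin(-10.4°)) = 216.4 - j39.71 V
  V2 = 27.5·(cos(88.1°) + j·sin(88.1°)) = 0.9118 + j27.48 V
  V3 = 34.2·(cos(79.6°) + j·sin(79.6°)) = 6.174 + j33.64 V
Step 2 — Sum components: V_total = 223.5 + j21.41 V.
Step 3 — Convert to polar: |V_total| = 224.5 V, ∠V_total = 5.5°.

V_total = 224.5∠5.5° V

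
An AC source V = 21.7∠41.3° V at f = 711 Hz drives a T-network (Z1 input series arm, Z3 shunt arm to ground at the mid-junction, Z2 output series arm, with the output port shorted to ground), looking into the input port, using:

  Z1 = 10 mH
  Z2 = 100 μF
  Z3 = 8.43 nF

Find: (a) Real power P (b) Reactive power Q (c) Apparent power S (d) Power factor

Step 1 — Angular frequency: ω = 2π·f = 2π·711 = 4467 rad/s.
Step 2 — Component impedances:
  Z1: Z = jωL = j·4467·0.01 = 0 + j44.67 Ω
  Z2: Z = 1/(jωC) = -j/(ω·C) = 0 - j2.238 Ω
  Z3: Z = 1/(jωC) = -j/(ω·C) = 0 - j2.655e+04 Ω
Step 3 — With the output port shorted to ground, the output series arm Z2 runs from the junction to ground; the shunt arm Z3 also runs from the junction to ground. They appear in parallel: Z3 || Z2 = 0 - j2.238 Ω.
Step 4 — Series with input arm Z1: Z_in = Z1 + (Z3 || Z2) = 0 + j42.44 Ω = 42.44∠90.0° Ω.
Step 5 — Source phasor: V = 21.7∠41.3° V = 16.3 + j14.32 V.
Step 6 — Current: I = V / Z = 0.3375 - j0.3842 A = 0.5114∠-48.7° A.
Step 7 — Complex power: S = V·I* = 0 + j11.1 VA.
Step 8 — Real power: P = Re(S) = 0 W.
Step 9 — Reactive power: Q = Im(S) = 11.1 VAR.
Step 10 — Apparent power: |S| = 11.1 VA.
Step 11 — Power factor: PF = P/|S| = 0 (lagging).

(a) P = 0 W  (b) Q = 11.1 VAR  (c) S = 11.1 VA  (d) PF = 0 (lagging)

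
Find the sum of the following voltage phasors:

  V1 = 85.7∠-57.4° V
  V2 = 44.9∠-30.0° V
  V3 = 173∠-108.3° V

Step 1 — Convert each phasor to rectangular form:
  V1 = 85.7·(cos(-57.4°) + j·sin(-57.4°)) = 46.17 - j72.2 V
  V2 = 44.9·(cos(-30.0°) + j·sin(-30.0°)) = 38.88 - j22.45 V
  V3 = 173·(cos(-108.3°) + j·sin(-108.3°)) = -54.32 - j164.3 V
Step 2 — Sum components: V_total = 30.74 - j258.9 V.
Step 3 — Convert to polar: |V_total| = 260.7 V, ∠V_total = -83.2°.

V_total = 260.7∠-83.2° V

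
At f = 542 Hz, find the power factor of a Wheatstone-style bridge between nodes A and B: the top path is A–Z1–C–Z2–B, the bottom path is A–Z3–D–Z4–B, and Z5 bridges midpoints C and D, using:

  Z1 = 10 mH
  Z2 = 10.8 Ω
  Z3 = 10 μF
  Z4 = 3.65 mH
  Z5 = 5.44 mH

Step 1 — Angular frequency: ω = 2π·f = 2π·542 = 3405 rad/s.
Step 2 — Component impedances:
  Z1: Z = jωL = j·3405·0.01 = 0 + j34.05 Ω
  Z2: Z = R = 10.8 Ω
  Z3: Z = 1/(jωC) = -j/(ω·C) = 0 - j29.36 Ω
  Z4: Z = jωL = j·3405·0.00365 = 0 + j12.43 Ω
  Z5: Z = jωL = j·3405·0.00544 = 0 + j18.53 Ω
Step 3 — Bridge requires nodal analysis (the Z5 bridge couples midpoints C and D, so the two paths cannot be reduced to a simple series/parallel combination). Setting node B to ground and injecting 1 A at node A, the 3-node admittance system at A, C, D solves to V_A = Z_AB = 3.456 - j59.25 Ω = 59.35∠-86.7° Ω.
Step 4 — Power factor: PF = cos(φ) = Re(Z)/|Z| = 3.4564/59.352 = 0.05824.
Step 5 — Type: Im(Z) = -59.25 ⇒ leading (phase φ = -86.7°).

PF = 0.05824 (leading, φ = -86.7°)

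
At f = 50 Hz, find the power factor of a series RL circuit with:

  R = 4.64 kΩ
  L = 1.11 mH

Step 1 — Angular frequency: ω = 2π·f = 2π·50 = 314.2 rad/s.
Step 2 — Component impedances:
  R: Z = R = 4640 Ω
  L: Z = jωL = j·314.2·0.00111 = 0 + j0.3487 Ω
Step 3 — Series combination: Z_total = R + L = 4640 + j0.3487 Ω = 4640∠0.0° Ω.
Step 4 — Power factor: PF = cos(φ) = Re(Z)/|Z| = 4640/4640 = 1.
Step 5 — Type: Im(Z) = 0.3487 ⇒ lagging (phase φ = 0.0°).

PF = 1 (lagging, φ = 0.0°)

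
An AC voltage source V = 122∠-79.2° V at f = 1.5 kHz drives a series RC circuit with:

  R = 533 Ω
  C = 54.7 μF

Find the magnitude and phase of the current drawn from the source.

Step 1 — Angular frequency: ω = 2π·f = 2π·1500 = 9425 rad/s.
Step 2 — Component impedances:
  R: Z = R = 533 Ω
  C: Z = 1/(jωC) = -j/(ω·C) = 0 - j1.94 Ω
Step 3 — Series combination: Z_total = R + C = 533 - j1.94 Ω = 533∠-0.2° Ω.
Step 4 — Source phasor: V = 122∠-79.2° V = 22.86 - j119.8 V.
Step 5 — Ohm's law: I = V / Z_total = (22.86 - j119.8) / (533 - j1.94) = 0.04371 - j0.2247 A.
Step 6 — Convert to polar: |I| = 0.2289 A, ∠I = -79.0°.

I = 0.2289∠-79.0° A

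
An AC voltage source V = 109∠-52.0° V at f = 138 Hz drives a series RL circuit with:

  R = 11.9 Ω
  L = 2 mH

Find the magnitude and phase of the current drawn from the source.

Step 1 — Angular frequency: ω = 2π·f = 2π·138 = 867.1 rad/s.
Step 2 — Component impedances:
  R: Z = R = 11.9 Ω
  L: Z = jωL = j·867.1·0.002 = 0 + j1.734 Ω
Step 3 — Series combination: Z_total = R + L = 11.9 + j1.734 Ω = 12.03∠8.3° Ω.
Step 4 — Source phasor: V = 109∠-52.0° V = 67.11 - j85.89 V.
Step 5 — Ohm's law: I = V / Z_total = (67.11 - j85.89) / (11.9 + j1.734) = 4.492 - j7.873 A.
Step 6 — Convert to polar: |I| = 9.064 A, ∠I = -60.3°.

I = 9.064∠-60.3° A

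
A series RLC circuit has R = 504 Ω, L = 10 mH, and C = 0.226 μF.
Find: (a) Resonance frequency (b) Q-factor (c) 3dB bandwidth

Step 1 — Resonance: ω₀ = 1/√(LC) = 1/√(0.01·2.26e-07) = 2.104e+04 rad/s.
Step 2 — f₀ = ω₀/(2π) = 3348 Hz.
Step 3 — Series Q: Q = ω₀L/R = 2.104e+04·0.01/504 = 0.4174.
Step 4 — Bandwidth: Δω = ω₀/Q = 5.04e+04 rad/s; BW = Δω/(2π) = 8021 Hz.

(a) f₀ = 3348 Hz  (b) Q = 0.4174  (c) BW = 8021 Hz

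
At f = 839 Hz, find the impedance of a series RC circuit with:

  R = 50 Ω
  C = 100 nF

Step 1 — Angular frequency: ω = 2π·f = 2π·839 = 5272 rad/s.
Step 2 — Component impedances:
  R: Z = R = 50 Ω
  C: Z = 1/(jωC) = -j/(ω·C) = 0 - j1897 Ω
Step 3 — Series combination: Z_total = R + C = 50 - j1897 Ω = 1898∠-88.5° Ω.

Z = 50 - j1897 Ω = 1898∠-88.5° Ω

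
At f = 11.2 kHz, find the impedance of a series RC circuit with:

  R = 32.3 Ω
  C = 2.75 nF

Step 1 — Angular frequency: ω = 2π·f = 2π·1.12e+04 = 7.037e+04 rad/s.
Step 2 — Component impedances:
  R: Z = R = 32.3 Ω
  C: Z = 1/(jωC) = -j/(ω·C) = 0 - j5167 Ω
Step 3 — Series combination: Z_total = R + C = 32.3 - j5167 Ω = 5167∠-89.6° Ω.

Z = 32.3 - j5167 Ω = 5167∠-89.6° Ω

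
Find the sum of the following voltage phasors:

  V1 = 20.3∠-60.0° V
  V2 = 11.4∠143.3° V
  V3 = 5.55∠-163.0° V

Step 1 — Convert each phasor to rectangular form:
  V1 = 20.3·(cos(-60.0°) + j·sin(-60.0°)) = 10.15 - j17.58 V
  V2 = 11.4·(cos(143.3°) + j·sin(143.3°)) = -9.14 + j6.813 V
  V3 = 5.55·(cos(-163.0°) + j·sin(-163.0°)) = -5.307 - j1.623 V
Step 2 — Sum components: V_total = -4.298 - j12.39 V.
Step 3 — Convert to polar: |V_total| = 13.11 V, ∠V_total = -109.1°.

V_total = 13.11∠-109.1° V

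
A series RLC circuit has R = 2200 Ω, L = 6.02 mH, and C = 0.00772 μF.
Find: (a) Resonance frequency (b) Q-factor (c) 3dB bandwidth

Step 1 — Resonance: ω₀ = 1/√(LC) = 1/√(0.00602·7.72e-09) = 1.467e+05 rad/s.
Step 2 — f₀ = ω₀/(2π) = 2.335e+04 Hz.
Step 3 — Series Q: Q = ω₀L/R = 1.467e+05·0.00602/2200 = 0.4014.
Step 4 — Bandwidth: Δω = ω₀/Q = 3.654e+05 rad/s; BW = Δω/(2π) = 5.816e+04 Hz.

(a) f₀ = 2.335e+04 Hz  (b) Q = 0.4014  (c) BW = 5.816e+04 Hz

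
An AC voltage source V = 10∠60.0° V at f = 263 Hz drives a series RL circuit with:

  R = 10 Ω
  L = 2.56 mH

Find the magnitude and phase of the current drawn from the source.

Step 1 — Angular frequency: ω = 2π·f = 2π·263 = 1652 rad/s.
Step 2 — Component impedances:
  R: Z = R = 10 Ω
  L: Z = jωL = j·1652·0.00256 = 0 + j4.23 Ω
Step 3 — Series combination: Z_total = R + L = 10 + j4.23 Ω = 10.86∠22.9° Ω.
Step 4 — Source phasor: V = 10∠60.0° V = 5 + j8.66 V.
Step 5 — Ohm's law: I = V / Z_total = (5 + j8.66) / (10 + j4.23) = 0.7349 + j0.5552 A.
Step 6 — Convert to polar: |I| = 0.921 A, ∠I = 37.1°.

I = 0.921∠37.1° A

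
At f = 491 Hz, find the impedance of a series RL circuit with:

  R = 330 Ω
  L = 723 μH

Step 1 — Angular frequency: ω = 2π·f = 2π·491 = 3085 rad/s.
Step 2 — Component impedances:
  R: Z = R = 330 Ω
  L: Z = jωL = j·3085·0.000723 = 0 + j2.23 Ω
Step 3 — Series combination: Z_total = R + L = 330 + j2.23 Ω = 330∠0.4° Ω.

Z = 330 + j2.23 Ω = 330∠0.4° Ω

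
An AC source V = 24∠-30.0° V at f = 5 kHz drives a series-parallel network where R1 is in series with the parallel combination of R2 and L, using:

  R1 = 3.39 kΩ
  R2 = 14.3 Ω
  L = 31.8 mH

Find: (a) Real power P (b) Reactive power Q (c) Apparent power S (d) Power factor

Step 1 — Angular frequency: ω = 2π·f = 2π·5000 = 3.142e+04 rad/s.
Step 2 — Component impedances:
  R1: Z = R = 3390 Ω
  R2: Z = R = 14.3 Ω
  L: Z = jωL = j·3.142e+04·0.0318 = 0 + j999 Ω
Step 3 — Parallel branch: R2 || L = 1/(1/R2 + 1/L) = 14.3 + j0.2046 Ω.
Step 4 — Series with R1: Z_total = R1 + (R2 || L) = 3404 + j0.2046 Ω = 3404∠0.0° Ω.
Step 5 — Source phasor: V = 24∠-30.0° V = 20.78 - j12 V.
Step 6 — Current: I = V / Z = 0.006105 - j0.003525 A = 0.00705∠-30.0° A.
Step 7 — Complex power: S = V·I* = 0.1692 + j1.017e-05 VA.
Step 8 — Real power: P = Re(S) = 0.1692 W.
Step 9 — Reactive power: Q = Im(S) = 1.017e-05 VAR.
Step 10 — Apparent power: |S| = 0.1692 VA.
Step 11 — Power factor: PF = P/|S| = 1 (lagging).

(a) P = 0.1692 W  (b) Q = 1.017e-05 VAR  (c) S = 0.1692 VA  (d) PF = 1 (lagging)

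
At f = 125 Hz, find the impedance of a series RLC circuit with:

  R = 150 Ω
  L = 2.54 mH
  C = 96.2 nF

Step 1 — Angular frequency: ω = 2π·f = 2π·125 = 785.4 rad/s.
Step 2 — Component impedances:
  R: Z = R = 150 Ω
  L: Z = jωL = j·785.4·0.00254 = 0 + j1.995 Ω
  C: Z = 1/(jωC) = -j/(ω·C) = 0 - j1.324e+04 Ω
Step 3 — Series combination: Z_total = R + L + C = 150 - j1.323e+04 Ω = 1.323e+04∠-89.4° Ω.

Z = 150 - j1.323e+04 Ω = 1.323e+04∠-89.4° Ω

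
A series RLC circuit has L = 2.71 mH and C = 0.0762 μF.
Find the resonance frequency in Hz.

Step 1 — Resonance condition Im(Z)=0 gives ω₀ = 1/√(LC).
Step 2 — ω₀ = 1/√(0.00271·7.62e-08) = 6.959e+04 rad/s.
Step 3 — f₀ = ω₀/(2π) = 1.108e+04 Hz.

f₀ = 1.108e+04 Hz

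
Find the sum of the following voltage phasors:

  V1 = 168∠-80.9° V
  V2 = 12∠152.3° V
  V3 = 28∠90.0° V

Step 1 — Convert each phasor to rectangular form:
  V1 = 168·(cos(-80.9°) + j·sin(-80.9°)) = 26.57 - j165.9 V
  V2 = 12·(cos(152.3°) + j·sin(152.3°)) = -10.62 + j5.578 V
  V3 = 28·(cos(90.0°) + j·sin(90.0°)) = 0 + j28 V
Step 2 — Sum components: V_total = 15.95 - j132.3 V.
Step 3 — Convert to polar: |V_total| = 133.3 V, ∠V_total = -83.1°.

V_total = 133.3∠-83.1° V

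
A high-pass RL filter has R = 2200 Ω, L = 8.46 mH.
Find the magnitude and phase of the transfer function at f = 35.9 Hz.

Step 1 — Angular frequency: ω = 2π·35.9 = 225.6 rad/s.
Step 2 — Transfer function: H(jω) = jωL/(R + jωL).
Step 3 — Numerator jωL = j·1.908; denominator R + jωL = 2200 + j1.908.
Step 4 — H = 7.524e-07 + j0.0008674.
Step 5 — Magnitude: |H| = 0.0008674 (-61.2 dB); phase: φ = 90.0°.

|H| = 0.0008674 (-61.2 dB), φ = 90.0°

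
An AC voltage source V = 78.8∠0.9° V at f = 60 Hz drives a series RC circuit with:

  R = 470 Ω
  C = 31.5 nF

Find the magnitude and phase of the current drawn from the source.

Step 1 — Angular frequency: ω = 2π·f = 2π·60 = 377 rad/s.
Step 2 — Component impedances:
  R: Z = R = 470 Ω
  C: Z = 1/(jωC) = -j/(ω·C) = 0 - j8.421e+04 Ω
Step 3 — Series combination: Z_total = R + C = 470 - j8.421e+04 Ω = 8.421e+04∠-89.7° Ω.
Step 4 — Source phasor: V = 78.8∠0.9° V = 78.79 + j1.238 V.
Step 5 — Ohm's law: I = V / Z_total = (78.79 + j1.238) / (470 - j8.421e+04) = -9.476e-06 + j0.0009357 A.
Step 6 — Convert to polar: |I| = 0.0009358 A, ∠I = 90.6°.

I = 0.0009358∠90.6° A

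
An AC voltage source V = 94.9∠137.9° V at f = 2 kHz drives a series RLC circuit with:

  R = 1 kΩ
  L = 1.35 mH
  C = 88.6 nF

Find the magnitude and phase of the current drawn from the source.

Step 1 — Angular frequency: ω = 2π·f = 2π·2000 = 1.257e+04 rad/s.
Step 2 — Component impedances:
  R: Z = R = 1000 Ω
  L: Z = jωL = j·1.257e+04·0.00135 = 0 + j16.96 Ω
  C: Z = 1/(jωC) = -j/(ω·C) = 0 - j898.2 Ω
Step 3 — Series combination: Z_total = R + L + C = 1000 - j881.2 Ω = 1333∠-41.4° Ω.
Step 4 — Source phasor: V = 94.9∠137.9° V = -70.41 + j63.62 V.
Step 5 — Ohm's law: I = V / Z_total = (-70.41 + j63.62) / (1000 - j881.2) = -0.07119 + j0.0008866 A.
Step 6 — Convert to polar: |I| = 0.0712 A, ∠I = 179.3°.

I = 0.0712∠179.3° A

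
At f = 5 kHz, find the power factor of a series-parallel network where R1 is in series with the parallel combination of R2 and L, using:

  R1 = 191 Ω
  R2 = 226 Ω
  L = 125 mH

Step 1 — Angular frequency: ω = 2π·f = 2π·5000 = 3.142e+04 rad/s.
Step 2 — Component impedances:
  R1: Z = R = 191 Ω
  R2: Z = R = 226 Ω
  L: Z = jωL = j·3.142e+04·0.125 = 0 + j3927 Ω
Step 3 — Parallel branch: R2 || L = 1/(1/R2 + 1/L) = 225.3 + j12.96 Ω.
Step 4 — Series with R1: Z_total = R1 + (R2 || L) = 416.3 + j12.96 Ω = 416.5∠1.8° Ω.
Step 5 — Power factor: PF = cos(φ) = Re(Z)/|Z| = 416.3/416.5 = 0.9995.
Step 6 — Type: Im(Z) = 12.96 ⇒ lagging (phase φ = 1.8°).

PF = 0.9995 (lagging, φ = 1.8°)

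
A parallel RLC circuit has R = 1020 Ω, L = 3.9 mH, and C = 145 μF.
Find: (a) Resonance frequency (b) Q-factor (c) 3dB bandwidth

Step 1 — Resonance: ω₀ = 1/√(LC) = 1/√(0.0039·0.000145) = 1330 rad/s.
Step 2 — f₀ = ω₀/(2π) = 211.6 Hz.
Step 3 — Parallel Q: Q = R/(ω₀L) = 1020/(1330·0.0039) = 196.7.
Step 4 — Bandwidth: Δω = ω₀/Q = 6.761 rad/s; BW = Δω/(2π) = 1.076 Hz.

(a) f₀ = 211.6 Hz  (b) Q = 196.7  (c) BW = 1.076 Hz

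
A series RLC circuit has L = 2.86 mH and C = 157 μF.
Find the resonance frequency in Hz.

Step 1 — Resonance condition Im(Z)=0 gives ω₀ = 1/√(LC).
Step 2 — ω₀ = 1/√(0.00286·0.000157) = 1492 rad/s.
Step 3 — f₀ = ω₀/(2π) = 237.5 Hz.

f₀ = 237.5 Hz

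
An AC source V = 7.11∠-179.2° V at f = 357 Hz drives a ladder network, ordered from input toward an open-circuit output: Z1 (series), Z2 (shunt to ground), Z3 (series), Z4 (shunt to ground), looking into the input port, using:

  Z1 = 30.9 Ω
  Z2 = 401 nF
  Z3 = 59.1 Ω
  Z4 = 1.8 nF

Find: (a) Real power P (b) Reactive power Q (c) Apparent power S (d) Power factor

Step 1 — Angular frequency: ω = 2π·f = 2π·357 = 2243 rad/s.
Step 2 — Component impedances:
  Z1: Z = R = 30.9 Ω
  Z2: Z = 1/(jωC) = -j/(ω·C) = 0 - j1112 Ω
  Z3: Z = R = 59.1 Ω
  Z4: Z = 1/(jωC) = -j/(ω·C) = 0 - j2.477e+05 Ω
Step 3 — Ladder network (open output): work backward from the far end, alternating series and parallel combinations. Z_in = 30.9 - j1107 Ω = 1107∠-88.4° Ω.
Step 4 — Source phasor: V = 7.11∠-179.2° V = -7.109 - j0.09927 V.
Step 5 — Current: I = V / Z = -8.958e-05 - j0.006421 A = 0.006422∠-90.8° A.
Step 6 — Complex power: S = V·I* = 0.001274 - j0.04564 VA.
Step 7 — Real power: P = Re(S) = 0.001274 W.
Step 8 — Reactive power: Q = Im(S) = -0.04564 VAR.
Step 9 — Apparent power: |S| = 0.04566 VA.
Step 10 — Power factor: PF = P/|S| = 0.02791 (leading).

(a) P = 0.001274 W  (b) Q = -0.04564 VAR  (c) S = 0.04566 VA  (d) PF = 0.02791 (leading)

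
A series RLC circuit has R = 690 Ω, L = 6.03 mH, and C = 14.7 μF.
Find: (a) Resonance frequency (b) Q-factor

Step 1 — Resonance condition Im(Z)=0 gives ω₀ = 1/√(LC).
Step 2 — ω₀ = 1/√(0.00603·1.47e-05) = 3359 rad/s.
Step 3 — f₀ = ω₀/(2π) = 534.6 Hz.
Step 4 — Series Q: Q = ω₀L/R = 3359·0.00603/690 = 0.02935.

(a) f₀ = 534.6 Hz  (b) Q = 0.02935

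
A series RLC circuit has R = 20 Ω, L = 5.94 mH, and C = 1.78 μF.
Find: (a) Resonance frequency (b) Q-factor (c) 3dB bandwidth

Step 1 — Resonance: ω₀ = 1/√(LC) = 1/√(0.00594·1.78e-06) = 9725 rad/s.
Step 2 — f₀ = ω₀/(2π) = 1548 Hz.
Step 3 — Series Q: Q = ω₀L/R = 9725·0.00594/20 = 2.888.
Step 4 — Bandwidth: Δω = ω₀/Q = 3367 rad/s; BW = Δω/(2π) = 535.9 Hz.

(a) f₀ = 1548 Hz  (b) Q = 2.888  (c) BW = 535.9 Hz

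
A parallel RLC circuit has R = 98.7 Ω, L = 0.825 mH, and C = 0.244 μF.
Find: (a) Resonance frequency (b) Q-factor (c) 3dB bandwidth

Step 1 — Resonance: ω₀ = 1/√(LC) = 1/√(0.000825·2.44e-07) = 7.048e+04 rad/s.
Step 2 — f₀ = ω₀/(2π) = 1.122e+04 Hz.
Step 3 — Parallel Q: Q = R/(ω₀L) = 98.7/(7.048e+04·0.000825) = 1.697.
Step 4 — Bandwidth: Δω = ω₀/Q = 4.152e+04 rad/s; BW = Δω/(2π) = 6609 Hz.

(a) f₀ = 1.122e+04 Hz  (b) Q = 1.697  (c) BW = 6609 Hz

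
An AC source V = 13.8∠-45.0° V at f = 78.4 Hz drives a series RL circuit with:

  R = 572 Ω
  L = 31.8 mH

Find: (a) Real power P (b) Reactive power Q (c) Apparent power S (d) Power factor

Step 1 — Angular frequency: ω = 2π·f = 2π·78.4 = 492.6 rad/s.
Step 2 — Component impedances:
  R: Z = R = 572 Ω
  L: Z = jωL = j·492.6·0.0318 = 0 + j15.66 Ω
Step 3 — Series combination: Z_total = R + L = 572 + j15.66 Ω = 572.2∠1.6° Ω.
Step 4 — Source phasor: V = 13.8∠-45.0° V = 9.758 - j9.758 V.
Step 5 — Current: I = V / Z = 0.01658 - j0.01751 A = 0.02412∠-46.6° A.
Step 6 — Complex power: S = V·I* = 0.3327 + j0.009111 VA.
Step 7 — Real power: P = Re(S) = 0.3327 W.
Step 8 — Reactive power: Q = Im(S) = 0.009111 VAR.
Step 9 — Apparent power: |S| = 0.3328 VA.
Step 10 — Power factor: PF = P/|S| = 0.9996 (lagging).

(a) P = 0.3327 W  (b) Q = 0.009111 VAR  (c) S = 0.3328 VA  (d) PF = 0.9996 (lagging)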